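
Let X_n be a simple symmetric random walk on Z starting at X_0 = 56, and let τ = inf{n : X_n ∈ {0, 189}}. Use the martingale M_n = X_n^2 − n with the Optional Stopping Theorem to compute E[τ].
E[τ] = 7448

M_n = X_n^2 − n is a martingale (since E[X_{n+1}^2 | F_n] = X_n^2 + 1). By OST (τ has finite mean in a bounded region), E[M_τ] = E[M_0] = X_0^2 − 0 = 56^2 = 3136. Also E[M_τ] = E[X_τ^2] − E[τ]. The walk exits at 0 or 189, with P(hit 189 first) = 56/189, so E[X_τ^2] = 189^2 · 56/189 + 0 = 10584. Thus E[τ] = E[X_τ^2] − E[M_τ] = 10584 − 3136 = 7448 = 56(189 − 56) = 7448.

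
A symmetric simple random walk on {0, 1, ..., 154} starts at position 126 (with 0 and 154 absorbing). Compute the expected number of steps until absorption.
E[τ | X_0 = 126] = 3528

Let v_k = E[τ | X_0 = k]. Boundary: v_0 = v_154 = 0. Recurrence: v_k = 1 + (v_{k-1} + v_{k+1})/2 for 1 ≤ k ≤ 153. The particular solution to v_k − (v_{k-1} + v_{k+1})/2 = 1 is v_k = −k^2. Adding homogeneous solution A + B k and matching boundaries gives v_k = k (154 − k). Substituting k = 126: v_126 = 126 · 28 = 3528.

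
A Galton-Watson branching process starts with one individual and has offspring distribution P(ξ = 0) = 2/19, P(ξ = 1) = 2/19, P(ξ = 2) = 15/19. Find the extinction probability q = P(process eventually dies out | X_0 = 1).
q = 2/15

The pgf is f(s) = 2/19 + 2/19·s + 15/19·s². The extinction probability q is the smallest fixed point of f in [0, 1]. Setting s = f(s):
  15/19·s² + (2/19 − 1)·s + 2/19 = 0
  15/19·s² − (2/19 + 15/19)·s + 2/19 = 0
which factors as (s − 1)·(15/19·s − 2/19) = 0, giving roots s = 1 and s = (2/19)/(15/19) = 2/15.
Mean offspring μ = 2/19 + 2·15/19 = 32/19 > 1 (supercritical), so q < 1. The extinction probability is the smaller root: q = (2/19)/(15/19) = 2/15.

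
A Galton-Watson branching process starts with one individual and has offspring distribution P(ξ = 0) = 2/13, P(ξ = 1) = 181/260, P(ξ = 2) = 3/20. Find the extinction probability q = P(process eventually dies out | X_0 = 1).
q = 1

Mean offspring μ = 0·2/13 + 1·181/260 + 2·3/20 = 259/260 ≤ 1. For μ ≤ 1 with offspring not concentrated at 1, the Galton-Watson process goes extinct almost surely, so q = 1.
(Algebraic check: The pgf is f(s) = 2/13 + 181/260·s + 3/20·s². The extinction probability q is the smallest fixed point of f in [0, 1]. Setting s = f(s):
  3/20·s² + (181/260 − 1)·s + 2/13 = 0
  3/20·s² − (2/13 + 3/20)·s + 2/13 = 0
which factors as (s − 1)·(3/20·s − 2/13) = 0, giving roots s = 1 and s = (2/13)/(3/20) = 40/39. Since 40/39 ≥ 1, the smallest root in [0, 1] is s = 1.)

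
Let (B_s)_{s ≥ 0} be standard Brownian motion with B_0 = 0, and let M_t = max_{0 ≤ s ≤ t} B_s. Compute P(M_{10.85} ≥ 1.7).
P(M_{10.85} ≥ 1.7) = 2·P(B_{10.85} ≥ 1.7) = 2(1 − Φ(1.7/√10.85)) ≈ 0.6058

By the reflection principle for Brownian motion, P(M_t ≥ a) = 2 · P(B_t ≥ a) for a ≥ 0. Since B_t ~ N(0, t), P(B_t ≥ 1.7) = 1 − Φ(1.7/√t) = 1 − Φ(1.7/√10.85) = 1 − Φ(0.5161). So
  P(M_{10.85} ≥ 1.7) = 2(1 − Φ(0.5161)) ≈ 0.6058.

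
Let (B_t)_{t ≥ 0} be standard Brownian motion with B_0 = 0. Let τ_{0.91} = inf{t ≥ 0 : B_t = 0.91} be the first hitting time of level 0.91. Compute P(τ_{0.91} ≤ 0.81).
P(τ_{0.91} ≤ 0.81) = 2(1 − Φ(0.91/√0.81)) = 2(1 − Φ(1.0111)) ≈ 0.3120

By the reflection principle for standard BM, P(τ_b ≤ t) = 2 · P(B_t ≥ b). Since B_t ~ N(0, t), P(B_t ≥ 0.91) = 1 − Φ(0.91/√t) = 1 − Φ(0.91/√0.81) = 1 − Φ(1.0111) ≈ 0.15598. Doubling: P(τ_{0.91} ≤ 0.81) ≈ 2 · 0.15598 = 0.31196 ≈ 0.3120.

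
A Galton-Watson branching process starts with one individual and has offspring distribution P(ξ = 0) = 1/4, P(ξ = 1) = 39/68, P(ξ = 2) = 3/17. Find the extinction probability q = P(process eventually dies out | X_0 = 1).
q = 1

Mean offspring μ = 0·1/4 + 1·39/68 + 2·3/17 = 63/68 ≤ 1. For μ ≤ 1 with offspring not concentrated at 1, the Galton-Watson process goes extinct almost surely, so q = 1.
(Algebraic check: The pgf is f(s) = 1/4 + 39/68·s + 3/17·s². The extinction probability q is the smallest fixed point of f in [0, 1]. Setting s = f(s):
  3/17·s² + (39/68 − 1)·s + 1/4 = 0
  3/17·s² − (1/4 + 3/17)·s + 1/4 = 0
which factors as (s − 1)·(3/17·s − 1/4) = 0, giving roots s = 1 and s = (1/4)/(3/17) = 17/12. Since 17/12 ≥ 1, the smallest root in [0, 1] is s = 1.)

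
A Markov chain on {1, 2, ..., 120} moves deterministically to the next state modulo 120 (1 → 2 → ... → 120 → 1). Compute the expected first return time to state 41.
E[T_41 | X_0 = 41] = 120

The chain cycles deterministically, so starting at state 41 it returns in exactly 120 steps. Equivalently, the stationary distribution is uniform π_j = 1/120 for every state j, so by Kac's formula E[T_41] = 1/π_41 = 120.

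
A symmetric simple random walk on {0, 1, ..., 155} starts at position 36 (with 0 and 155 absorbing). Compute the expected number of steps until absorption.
E[τ | X_0 = 36] = 4284

Let v_k = E[τ | X_0 = k]. Boundary: v_0 = v_155 = 0. Recurrence: v_k = 1 + (v_{k-1} + v_{k+1})/2 for 1 ≤ k ≤ 154. The particular solution to v_k − (v_{k-1} + v_{k+1})/2 = 1 is v_k = −k^2. Adding homogeneous solution A + B k and matching boundaries gives v_k = k (155 − k). Substituting k = 36: v_36 = 36 · 119 = 4284.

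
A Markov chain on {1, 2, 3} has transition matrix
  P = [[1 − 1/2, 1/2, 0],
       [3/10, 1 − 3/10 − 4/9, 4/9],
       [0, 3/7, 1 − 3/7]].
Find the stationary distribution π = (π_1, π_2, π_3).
π = (81/356, 135/356, 35/89)

This is a birth-death chain on three states, which satisfies detailed balance: π_1 · P_{12} = π_2 · P_{21} and π_2 · P_{23} = π_3 · P_{32}.
From π_1 · 1/2 = π_2 · 3/10: π_2/π_1 = (1/2)/(3/10) = 5/3.
From π_2 · 4/9 = π_3 · 3/7: π_3/π_2 = (4/9)/(3/7) = 28/27.
Take π_1 proportional to 1; then unnormalized π = (1, 5/3, 140/81). Normalize by dividing by the sum 356/81:
  π = (81/356, 135/356, 35/89).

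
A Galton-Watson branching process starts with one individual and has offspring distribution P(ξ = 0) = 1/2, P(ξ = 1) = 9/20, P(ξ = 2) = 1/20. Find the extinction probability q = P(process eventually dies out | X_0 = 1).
q = 1

Mean offspring μ = 0·1/2 + 1·9/20 + 2·1/20 = 11/20 ≤ 1. For μ ≤ 1 with offspring not concentrated at 1, the Galton-Watson process goes extinct almost surely, so q = 1.
(Algebraic check: The pgf is f(s) = 1/2 + 9/20·s + 1/20·s². The extinction probability q is the smallest fixed point of f in [0, 1]. Setting s = f(s):
  1/20·s² + (9/20 − 1)·s + 1/2 = 0
  1/20·s² − (1/2 + 1/20)·s + 1/2 = 0
which factors as (s − 1)·(1/20·s − 1/2) = 0, giving roots s = 1 and s = (1/2)/(1/20) = 10. Since 10 ≥ 1, the smallest root in [0, 1] is s = 1.)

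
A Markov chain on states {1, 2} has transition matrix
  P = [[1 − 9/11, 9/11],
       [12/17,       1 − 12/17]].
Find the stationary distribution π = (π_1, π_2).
π_1 = 44/95, π_2 = 51/95

Solve πP = π with π_1 + π_2 = 1. From πP = π: π_1 · (1 − 9/11) + π_2 · 12/17 = π_1 ⇒ π_2 · 12/17 = π_1 · 9/11 ⇒ π_2/π_1 = (9/11)/(12/17) = 51/44. Together with π_1 + π_2 = 1:
  π_1 = (12/17)/(9/11 + 12/17) = (12/17)/(285/187) = 44/95,
  π_2 = (9/11)/(9/11 + 12/17) = (9/11)/(285/187) = 51/95.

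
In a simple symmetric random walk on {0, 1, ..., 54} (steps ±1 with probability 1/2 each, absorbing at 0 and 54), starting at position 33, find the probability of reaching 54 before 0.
P(hit 54 before 0) = 33/54 = 11/18

Let u_k = P(hit 54 before 0 | start at k). Then u_0 = 0, u_54 = 1, and u_k = u_{k-1}/2 + u_{k+1}/2 for 1 ≤ k ≤ 53. This harmonic recurrence is solved by u_k = k/54, giving u_33 = 33/54 = 11/18.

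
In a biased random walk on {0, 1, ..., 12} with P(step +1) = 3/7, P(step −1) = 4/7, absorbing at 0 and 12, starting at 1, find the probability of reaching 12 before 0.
P(hit 12 before 0) = (1 − (4/3)^1) / (1 − (4/3)^12) = 177147/16245775

Let u_k denote P(reach 12 before 0 | start at k). Boundary: u_0 = 0, u_12 = 1. Recurrence: u_k = 3/7·u_{k+1} + 4/7·u_{k-1} for 1 ≤ k ≤ 11. Try u_k = A + B·r^k with r = q/p = (4/7)/(3/7) = 4/3. Substitution satisfies the recurrence; boundary conditions give:
  u_k = (1 − r^k) / (1 − r^N) = (1 − (4/3)^1) / (1 − (4/3)^12) = 177147/16245775.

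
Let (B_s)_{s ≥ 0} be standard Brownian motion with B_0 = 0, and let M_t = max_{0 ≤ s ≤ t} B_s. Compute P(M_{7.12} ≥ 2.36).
P(M_{7.12} ≥ 2.36) = 2·P(B_{7.12} ≥ 2.36) = 2(1 − Φ(2.36/√7.12)) ≈ 0.3765

By the reflection principle for Brownian motion, P(M_t ≥ a) = 2 · P(B_t ≥ a) for a ≥ 0. Since B_t ~ N(0, t), P(B_t ≥ 2.36) = 1 − Φ(2.36/√t) = 1 − Φ(2.36/√7.12) = 1 − Φ(0.8844). So
  P(M_{7.12} ≥ 2.36) = 2(1 − Φ(0.8844)) ≈ 0.3765.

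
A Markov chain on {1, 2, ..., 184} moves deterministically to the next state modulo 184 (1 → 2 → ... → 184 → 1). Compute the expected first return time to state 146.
E[T_146 | X_0 = 146] = 184

The chain cycles deterministically, so starting at state 146 it returns in exactly 184 steps. Equivalently, the stationary distribution is uniform π_j = 1/184 for every state j, so by Kac's formula E[T_146] = 1/π_146 = 184.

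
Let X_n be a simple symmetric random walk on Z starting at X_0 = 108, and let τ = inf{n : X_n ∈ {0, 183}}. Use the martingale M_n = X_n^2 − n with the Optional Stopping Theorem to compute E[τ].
E[τ] = 8100

M_n = X_n^2 − n is a martingale (since E[X_{n+1}^2 | F_n] = X_n^2 + 1). By OST (τ has finite mean in a bounded region), E[M_τ] = E[M_0] = X_0^2 − 0 = 108^2 = 11664. Also E[M_τ] = E[X_τ^2] − E[τ]. The walk exits at 0 or 183, with P(hit 183 first) = 108/183, so E[X_τ^2] = 183^2 · 108/183 + 0 = 19764. Thus E[τ] = E[X_τ^2] − E[M_τ] = 19764 − 11664 = 8100 = 108(183 − 108) = 8100.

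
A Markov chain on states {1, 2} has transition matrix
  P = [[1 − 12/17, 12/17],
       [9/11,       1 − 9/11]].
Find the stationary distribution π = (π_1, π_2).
π_1 = 51/95, π_2 = 44/95

Solve πP = π with π_1 + π_2 = 1. From πP = π: π_1 · (1 − 12/17) + π_2 · 9/11 = π_1 ⇒ π_2 · 9/11 = π_1 · 12/17 ⇒ π_2/π_1 = (12/17)/(9/11) = 44/51. Together with π_1 + π_2 = 1:
  π_1 = (9/11)/(12/17 + 9/11) = (9/11)/(285/187) = 51/95,
  π_2 = (12/17)/(12/17 + 9/11) = (12/17)/(285/187) = 44/95.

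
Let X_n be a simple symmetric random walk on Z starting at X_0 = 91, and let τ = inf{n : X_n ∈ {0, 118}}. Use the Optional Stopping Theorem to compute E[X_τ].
E[X_τ] = 91

X_n is a martingale and τ is a bounded-mean stopping time (indeed τ is finite a.s. with bounded expectation since the walk is in a bounded region). By the OST, E[X_τ] = E[X_0] = 91. Equivalently: E[X_τ] = 118 · P(hit 118 first) + 0 · P(hit 0 first) = 118 · (91/118) = 91.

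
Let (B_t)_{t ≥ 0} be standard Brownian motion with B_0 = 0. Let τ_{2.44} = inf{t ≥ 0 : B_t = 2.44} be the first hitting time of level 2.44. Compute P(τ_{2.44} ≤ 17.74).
P(τ_{2.44} ≤ 17.74) = 2(1 − Φ(2.44/√17.74)) = 2(1 − Φ(0.5793)) ≈ 0.5624

By the reflection principle for standard BM, P(τ_b ≤ t) = 2 · P(B_t ≥ b). Since B_t ~ N(0, t), P(B_t ≥ 2.44) = 1 − Φ(2.44/√t) = 1 − Φ(2.44/√17.74) = 1 − Φ(0.5793) ≈ 0.28119. Doubling: P(τ_{2.44} ≤ 17.74) ≈ 2 · 0.28119 = 0.56238 ≈ 0.5624.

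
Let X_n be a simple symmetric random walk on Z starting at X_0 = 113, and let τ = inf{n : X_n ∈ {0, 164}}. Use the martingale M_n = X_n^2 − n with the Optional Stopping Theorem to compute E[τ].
E[τ] = 5763

M_n = X_n^2 − n is a martingale (since E[X_{n+1}^2 | F_n] = X_n^2 + 1). By OST (τ has finite mean in a bounded region), E[M_τ] = E[M_0] = X_0^2 − 0 = 113^2 = 12769. Also E[M_τ] = E[X_τ^2] − E[τ]. The walk exits at 0 or 164, with P(hit 164 first) = 113/164, so E[X_τ^2] = 164^2 · 113/164 + 0 = 18532. Thus E[τ] = E[X_τ^2] − E[M_τ] = 18532 − 12769 = 5763 = 113(164 − 113) = 5763.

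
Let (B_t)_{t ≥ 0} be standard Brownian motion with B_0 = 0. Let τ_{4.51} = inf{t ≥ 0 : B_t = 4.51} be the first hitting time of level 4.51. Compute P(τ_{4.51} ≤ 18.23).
P(τ_{4.51} ≤ 18.23) = 2(1 − Φ(4.51/√18.23)) = 2(1 − Φ(1.0563)) ≈ 0.2908

By the reflection principle for standard BM, P(τ_b ≤ t) = 2 · P(B_t ≥ b). Since B_t ~ N(0, t), P(B_t ≥ 4.51) = 1 − Φ(4.51/√t) = 1 − Φ(4.51/√18.23) = 1 − Φ(1.0563) ≈ 0.14542. Doubling: P(τ_{4.51} ≤ 18.23) ≈ 2 · 0.14542 = 0.29084 ≈ 0.2908.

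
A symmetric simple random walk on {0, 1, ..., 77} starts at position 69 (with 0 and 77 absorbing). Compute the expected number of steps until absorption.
E[τ | X_0 = 69] = 552

Let v_k = E[τ | X_0 = k]. Boundary: v_0 = v_77 = 0. Recurrence: v_k = 1 + (v_{k-1} + v_{k+1})/2 for 1 ≤ k ≤ 76. The particular solution to v_k − (v_{k-1} + v_{k+1})/2 = 1 is v_k = −k^2. Adding homogeneous solution A + B k and matching boundaries gives v_k = k (77 − k). Substituting k = 69: v_69 = 69 · 8 = 552.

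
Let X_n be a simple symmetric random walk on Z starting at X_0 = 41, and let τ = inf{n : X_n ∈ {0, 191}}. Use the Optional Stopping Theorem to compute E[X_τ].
E[X_τ] = 41

X_n is a martingale and τ is a bounded-mean stopping time (indeed τ is finite a.s. with bounded expectation since the walk is in a bounded region). By the OST, E[X_τ] = E[X_0] = 41. Equivalently: E[X_τ] = 191 · P(hit 191 first) + 0 · P(hit 0 first) = 191 · (41/191) = 41.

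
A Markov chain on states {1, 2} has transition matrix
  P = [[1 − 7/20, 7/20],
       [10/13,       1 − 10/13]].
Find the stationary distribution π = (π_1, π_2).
π_1 = 200/291, π_2 = 91/291

Solve πP = π with π_1 + π_2 = 1. From πP = π: π_1 · (1 − 7/20) + π_2 · 10/13 = π_1 ⇒ π_2 · 10/13 = π_1 · 7/20 ⇒ π_2/π_1 = (7/20)/(10/13) = 91/200. Together with π_1 + π_2 = 1:
  π_1 = (10/13)/(7/20 + 10/13) = (10/13)/(291/260) = 200/291,
  π_2 = (7/20)/(7/20 + 10/13) = (7/20)/(291/260) = 91/291.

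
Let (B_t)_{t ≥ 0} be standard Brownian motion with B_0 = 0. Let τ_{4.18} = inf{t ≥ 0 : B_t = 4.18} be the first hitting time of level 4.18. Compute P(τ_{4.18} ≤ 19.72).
P(τ_{4.18} ≤ 19.72) = 2(1 − Φ(4.18/√19.72)) = 2(1 − Φ(0.9413)) ≈ 0.3466

By the reflection principle for standard BM, P(τ_b ≤ t) = 2 · P(B_t ≥ b). Since B_t ~ N(0, t), P(B_t ≥ 4.18) = 1 − Φ(4.18/√t) = 1 − Φ(4.18/√19.72) = 1 − Φ(0.9413) ≈ 0.17328. Doubling: P(τ_{4.18} ≤ 19.72) ≈ 2 · 0.17328 = 0.34656 ≈ 0.3466.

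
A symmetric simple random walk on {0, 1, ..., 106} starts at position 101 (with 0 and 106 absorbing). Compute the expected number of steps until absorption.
E[τ | X_0 = 101] = 505

Let v_k = E[τ | X_0 = k]. Boundary: v_0 = v_106 = 0. Recurrence: v_k = 1 + (v_{k-1} + v_{k+1})/2 for 1 ≤ k ≤ 105. The particular solution to v_k − (v_{k-1} + v_{k+1})/2 = 1 is v_k = −k^2. Adding homogeneous solution A + B k and matching boundaries gives v_k = k (106 − k). Substituting k = 101: v_101 = 101 · 5 = 505.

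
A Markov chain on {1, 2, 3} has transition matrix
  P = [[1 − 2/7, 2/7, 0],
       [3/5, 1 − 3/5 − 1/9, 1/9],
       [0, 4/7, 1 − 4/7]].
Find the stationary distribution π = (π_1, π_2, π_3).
π = (378/593, 180/593, 35/593)

This is a birth-death chain on three states, which satisfies detailed balance: π_1 · P_{12} = π_2 · P_{21} and π_2 · P_{23} = π_3 · P_{32}.
From π_1 · 2/7 = π_2 · 3/5: π_2/π_1 = (2/7)/(3/5) = 10/21.
From π_2 · 1/9 = π_3 · 4/7: π_3/π_2 = (1/9)/(4/7) = 7/36.
Take π_1 proportional to 1; then unnormalized π = (1, 10/21, 5/54). Normalize by dividing by the sum 593/378:
  π = (378/593, 180/593, 35/593).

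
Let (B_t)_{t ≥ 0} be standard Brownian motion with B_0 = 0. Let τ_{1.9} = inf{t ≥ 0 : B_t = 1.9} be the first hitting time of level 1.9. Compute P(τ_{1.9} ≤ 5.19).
P(τ_{1.9} ≤ 5.19) = 2(1 − Φ(1.9/√5.19)) = 2(1 − Φ(0.8340)) ≈ 0.4043

By the reflection principle for standard BM, P(τ_b ≤ t) = 2 · P(B_t ≥ b). Since B_t ~ N(0, t), P(B_t ≥ 1.9) = 1 − Φ(1.9/√t) = 1 − Φ(1.9/√5.19) = 1 − Φ(0.8340) ≈ 0.20214. Doubling: P(τ_{1.9} ≤ 5.19) ≈ 2 · 0.20214 = 0.40428 ≈ 0.4043.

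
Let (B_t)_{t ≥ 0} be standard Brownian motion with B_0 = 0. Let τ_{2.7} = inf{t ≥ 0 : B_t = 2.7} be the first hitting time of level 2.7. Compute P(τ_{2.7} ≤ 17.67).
P(τ_{2.7} ≤ 17.67) = 2(1 − Φ(2.7/√17.67)) = 2(1 − Φ(0.6423)) ≈ 0.5207

By the reflection principle for standard BM, P(τ_b ≤ t) = 2 · P(B_t ≥ b). Since B_t ~ N(0, t), P(B_t ≥ 2.7) = 1 − Φ(2.7/√t) = 1 − Φ(2.7/√17.67) = 1 − Φ(0.6423) ≈ 0.26034. Doubling: P(τ_{2.7} ≤ 17.67) ≈ 2 · 0.26034 = 0.52068 ≈ 0.5207.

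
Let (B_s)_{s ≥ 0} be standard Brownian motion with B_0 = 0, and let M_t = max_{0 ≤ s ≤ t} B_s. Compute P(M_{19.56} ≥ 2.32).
P(M_{19.56} ≥ 2.32) = 2·P(B_{19.56} ≥ 2.32) = 2(1 − Φ(2.32/√19.56)) ≈ 0.5999

By the reflection principle for Brownian motion, P(M_t ≥ a) = 2 · P(B_t ≥ a) for a ≥ 0. Since B_t ~ N(0, t), P(B_t ≥ 2.32) = 1 − Φ(2.32/√t) = 1 − Φ(2.32/√19.56) = 1 − Φ(0.5246). So
  P(M_{19.56} ≥ 2.32) = 2(1 − Φ(0.5246)) ≈ 0.5999.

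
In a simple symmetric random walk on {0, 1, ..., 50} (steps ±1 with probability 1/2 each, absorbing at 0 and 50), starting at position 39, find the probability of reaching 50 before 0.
P(hit 50 before 0) = 39/50

Let u_k = P(hit 50 before 0 | start at k). Then u_0 = 0, u_50 = 1, and u_k = u_{k-1}/2 + u_{k+1}/2 for 1 ≤ k ≤ 49. This harmonic recurrence is solved by u_k = k/50, giving u_39 = 39/50.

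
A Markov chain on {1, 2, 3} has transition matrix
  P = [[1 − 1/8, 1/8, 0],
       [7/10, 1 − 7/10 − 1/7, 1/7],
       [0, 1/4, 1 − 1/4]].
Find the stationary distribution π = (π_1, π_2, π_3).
π = (196/251, 35/251, 20/251)

This is a birth-death chain on three states, which satisfies detailed balance: π_1 · P_{12} = π_2 · P_{21} and π_2 · P_{23} = π_3 · P_{32}.
From π_1 · 1/8 = π_2 · 7/10: π_2/π_1 = (1/8)/(7/10) = 5/28.
From π_2 · 1/7 = π_3 · 1/4: π_3/π_2 = (1/7)/(1/4) = 4/7.
Take π_1 proportional to 1; then unnormalized π = (1, 5/28, 5/49). Normalize by dividing by the sum 251/196:
  π = (196/251, 35/251, 20/251).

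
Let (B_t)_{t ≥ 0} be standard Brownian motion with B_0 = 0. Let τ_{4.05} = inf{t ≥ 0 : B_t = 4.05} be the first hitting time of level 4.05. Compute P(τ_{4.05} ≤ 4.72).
P(τ_{4.05} ≤ 4.72) = 2(1 − Φ(4.05/√4.72)) = 2(1 − Φ(1.8642)) ≈ 0.0623

By the reflection principle for standard BM, P(τ_b ≤ t) = 2 · P(B_t ≥ b). Since B_t ~ N(0, t), P(B_t ≥ 4.05) = 1 − Φ(4.05/√t) = 1 − Φ(4.05/√4.72) = 1 − Φ(1.8642) ≈ 0.03115. Doubling: P(τ_{4.05} ≤ 4.72) ≈ 2 · 0.03115 = 0.06230 ≈ 0.0623.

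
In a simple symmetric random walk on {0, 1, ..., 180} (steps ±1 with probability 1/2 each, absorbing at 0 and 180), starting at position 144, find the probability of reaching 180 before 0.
P(hit 180 before 0) = 144/180 = 4/5

Let u_k = P(hit 180 before 0 | start at k). Then u_0 = 0, u_180 = 1, and u_k = u_{k-1}/2 + u_{k+1}/2 for 1 ≤ k ≤ 179. This harmonic recurrence is solved by u_k = k/180, giving u_144 = 144/180 = 4/5.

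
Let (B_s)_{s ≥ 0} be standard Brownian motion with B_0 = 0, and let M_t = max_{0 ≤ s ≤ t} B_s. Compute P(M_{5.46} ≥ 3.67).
P(M_{5.46} ≥ 3.67) = 2·P(B_{5.46} ≥ 3.67) = 2(1 − Φ(3.67/√5.46)) ≈ 0.1163

By the reflection principle for Brownian motion, P(M_t ≥ a) = 2 · P(B_t ≥ a) for a ≥ 0. Since B_t ~ N(0, t), P(B_t ≥ 3.67) = 1 − Φ(3.67/√t) = 1 − Φ(3.67/√5.46) = 1 − Φ(1.5706). So
  P(M_{5.46} ≥ 3.67) = 2(1 − Φ(1.5706)) ≈ 0.1163.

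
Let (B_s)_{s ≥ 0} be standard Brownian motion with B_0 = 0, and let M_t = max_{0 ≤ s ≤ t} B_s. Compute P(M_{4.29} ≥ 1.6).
P(M_{4.29} ≥ 1.6) = 2·P(B_{4.29} ≥ 1.6) = 2(1 − Φ(1.6/√4.29)) ≈ 0.4398

By the reflection principle for Brownian motion, P(M_t ≥ a) = 2 · P(B_t ≥ a) for a ≥ 0. Since B_t ~ N(0, t), P(B_t ≥ 1.6) = 1 − Φ(1.6/√t) = 1 − Φ(1.6/√4.29) = 1 − Φ(0.7725). So
  P(M_{4.29} ≥ 1.6) = 2(1 − Φ(0.7725)) ≈ 0.4398.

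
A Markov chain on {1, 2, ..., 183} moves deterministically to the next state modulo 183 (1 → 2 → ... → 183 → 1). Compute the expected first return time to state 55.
E[T_55 | X_0 = 55] = 183

The chain cycles deterministically, so starting at state 55 it returns in exactly 183 steps. Equivalently, the stationary distribution is uniform π_j = 1/183 for every state j, so by Kac's formula E[T_55] = 1/π_55 = 183.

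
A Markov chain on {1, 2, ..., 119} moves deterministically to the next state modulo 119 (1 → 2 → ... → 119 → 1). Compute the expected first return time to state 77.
E[T_77 | X_0 = 77] = 119

The chain cycles deterministically, so starting at state 77 it returns in exactly 119 steps. Equivalently, the stationary distribution is uniform π_j = 1/119 for every state j, so by Kac's formula E[T_77] = 1/π_77 = 119.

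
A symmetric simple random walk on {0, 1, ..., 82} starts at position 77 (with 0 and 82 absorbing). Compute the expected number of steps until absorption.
E[τ | X_0 = 77] = 385

Let v_k = E[τ | X_0 = k]. Boundary: v_0 = v_82 = 0. Recurrence: v_k = 1 + (v_{k-1} + v_{k+1})/2 for 1 ≤ k ≤ 81. The particular solution to v_k − (v_{k-1} + v_{k+1})/2 = 1 is v_k = −k^2. Adding homogeneous solution A + B k and matching boundaries gives v_k = k (82 − k). Substituting k = 77: v_77 = 77 · 5 = 385.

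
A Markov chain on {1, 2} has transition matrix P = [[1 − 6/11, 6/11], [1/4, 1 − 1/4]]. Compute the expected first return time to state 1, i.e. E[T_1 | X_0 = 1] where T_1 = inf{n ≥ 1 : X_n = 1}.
E[T_1 | X_0 = 1] = 1/π_1 = 35/11

For an irreducible recurrent Markov chain with stationary distribution π, E[T_i | X_0 = i] = 1/π_i (Kac's formula). Here π_1 = (1/4)/(6/11 + 1/4) = (1/4)/(35/44) = 11/35, so E[T_1 | X_0 = 1] = 1/π_1 = (6/11 + 1/4)/(1/4) = (35/44)/(1/4) = 35/11.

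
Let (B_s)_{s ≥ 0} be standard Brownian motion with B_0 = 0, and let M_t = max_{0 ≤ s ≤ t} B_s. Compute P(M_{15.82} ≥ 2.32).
P(M_{15.82} ≥ 2.32) = 2·P(B_{15.82} ≥ 2.32) = 2(1 − Φ(2.32/√15.82)) ≈ 0.5597

By the reflection principle for Brownian motion, P(M_t ≥ a) = 2 · P(B_t ≥ a) for a ≥ 0. Since B_t ~ N(0, t), P(B_t ≥ 2.32) = 1 − Φ(2.32/√t) = 1 − Φ(2.32/√15.82) = 1 − Φ(0.5833). So
  P(M_{15.82} ≥ 2.32) = 2(1 − Φ(0.5833)) ≈ 0.5597.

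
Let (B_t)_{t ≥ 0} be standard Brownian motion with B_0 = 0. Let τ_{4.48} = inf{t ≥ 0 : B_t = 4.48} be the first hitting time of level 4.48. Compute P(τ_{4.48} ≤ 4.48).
P(τ_{4.48} ≤ 4.48) = 2(1 − Φ(4.48/√4.48)) = 2(1 − Φ(2.1166)) ≈ 0.0343

By the reflection principle for standard BM, P(τ_b ≤ t) = 2 · P(B_t ≥ b). Since B_t ~ N(0, t), P(B_t ≥ 4.48) = 1 − Φ(4.48/√t) = 1 − Φ(4.48/√4.48) = 1 − Φ(2.1166) ≈ 0.01715. Doubling: P(τ_{4.48} ≤ 4.48) ≈ 2 · 0.01715 = 0.03430 ≈ 0.0343.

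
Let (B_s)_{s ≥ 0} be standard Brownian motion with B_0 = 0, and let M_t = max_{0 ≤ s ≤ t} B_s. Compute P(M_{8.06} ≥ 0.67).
P(M_{8.06} ≥ 0.67) = 2·P(B_{8.06} ≥ 0.67) = 2(1 − Φ(0.67/√8.06)) ≈ 0.8134

By the reflection principle for Brownian motion, P(M_t ≥ a) = 2 · P(B_t ≥ a) for a ≥ 0. Since B_t ~ N(0, t), P(B_t ≥ 0.67) = 1 − Φ(0.67/√t) = 1 − Φ(0.67/√8.06) = 1 − Φ(0.2360). So
  P(M_{8.06} ≥ 0.67) = 2(1 − Φ(0.2360)) ≈ 0.8134.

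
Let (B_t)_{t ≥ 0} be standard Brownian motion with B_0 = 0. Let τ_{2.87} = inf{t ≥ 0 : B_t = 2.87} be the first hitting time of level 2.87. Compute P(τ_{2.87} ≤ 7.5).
P(τ_{2.87} ≤ 7.5) = 2(1 − Φ(2.87/√7.5)) = 2(1 − Φ(1.0480)) ≈ 0.2946

By the reflection principle for standard BM, P(τ_b ≤ t) = 2 · P(B_t ≥ b). Since B_t ~ N(0, t), P(B_t ≥ 2.87) = 1 − Φ(2.87/√t) = 1 − Φ(2.87/√7.5) = 1 − Φ(1.0480) ≈ 0.14732. Doubling: P(τ_{2.87} ≤ 7.5) ≈ 2 · 0.14732 = 0.29464 ≈ 0.2946.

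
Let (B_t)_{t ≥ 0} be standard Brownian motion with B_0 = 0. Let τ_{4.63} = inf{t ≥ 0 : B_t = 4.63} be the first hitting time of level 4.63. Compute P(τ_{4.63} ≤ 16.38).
P(τ_{4.63} ≤ 16.38) = 2(1 − Φ(4.63/√16.38)) = 2(1 − Φ(1.1440)) ≈ 0.2526

By the reflection principle for standard BM, P(τ_b ≤ t) = 2 · P(B_t ≥ b). Since B_t ~ N(0, t), P(B_t ≥ 4.63) = 1 − Φ(4.63/√t) = 1 − Φ(4.63/√16.38) = 1 − Φ(1.1440) ≈ 0.12631. Doubling: P(τ_{4.63} ≤ 16.38) ≈ 2 · 0.12631 = 0.25262 ≈ 0.2526.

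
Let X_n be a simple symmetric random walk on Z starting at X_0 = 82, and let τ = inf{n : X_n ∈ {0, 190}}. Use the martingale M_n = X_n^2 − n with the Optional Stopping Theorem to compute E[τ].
E[τ] = 8856

M_n = X_n^2 − n is a martingale (since E[X_{n+1}^2 | F_n] = X_n^2 + 1). By OST (τ has finite mean in a bounded region), E[M_τ] = E[M_0] = X_0^2 − 0 = 82^2 = 6724. Also E[M_τ] = E[X_τ^2] − E[τ]. The walk exits at 0 or 190, with P(hit 190 first) = 82/190, so E[X_τ^2] = 190^2 · 82/190 + 0 = 15580. Thus E[τ] = E[X_τ^2] − E[M_τ] = 15580 − 6724 = 8856 = 82(190 − 82) = 8856.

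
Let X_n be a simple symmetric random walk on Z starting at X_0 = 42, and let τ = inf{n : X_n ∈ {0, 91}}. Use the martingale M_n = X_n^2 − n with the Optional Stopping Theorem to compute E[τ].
E[τ] = 2058

M_n = X_n^2 − n is a martingale (since E[X_{n+1}^2 | F_n] = X_n^2 + 1). By OST (τ has finite mean in a bounded region), E[M_τ] = E[M_0] = X_0^2 − 0 = 42^2 = 1764. Also E[M_τ] = E[X_τ^2] − E[τ]. The walk exits at 0 or 91, with P(hit 91 first) = 42/91, so E[X_τ^2] = 91^2 · 42/91 + 0 = 3822. Thus E[τ] = E[X_τ^2] − E[M_τ] = 3822 − 1764 = 2058 = 42(91 − 42) = 2058.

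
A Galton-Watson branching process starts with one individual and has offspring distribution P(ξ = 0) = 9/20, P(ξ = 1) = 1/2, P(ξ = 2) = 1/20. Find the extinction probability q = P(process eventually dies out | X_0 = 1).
q = 1

Mean offspring μ = 0·9/20 + 1·1/2 + 2·1/20 = 3/5 ≤ 1. For μ ≤ 1 with offspring not concentrated at 1, the Galton-Watson process goes extinct almost surely, so q = 1.
(Algebraic check: The pgf is f(s) = 9/20 + 1/2·s + 1/20·s². The extinction probability q is the smallest fixed point of f in [0, 1]. Setting s = f(s):
  1/20·s² + (1/2 − 1)·s + 9/20 = 0
  1/20·s² − (9/20 + 1/20)·s + 9/20 = 0
which factors as (s − 1)·(1/20·s − 9/20) = 0, giving roots s = 1 and s = (9/20)/(1/20) = 9. Since 9 ≥ 1, the smallest root in [0, 1] is s = 1.)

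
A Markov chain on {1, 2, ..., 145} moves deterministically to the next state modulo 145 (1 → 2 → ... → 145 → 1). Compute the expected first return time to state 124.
E[T_124 | X_0 = 124] = 145

The chain cycles deterministically, so starting at state 124 it returns in exactly 145 steps. Equivalently, the stationary distribution is uniform π_j = 1/145 for every state j, so by Kac's formula E[T_124] = 1/π_124 = 145.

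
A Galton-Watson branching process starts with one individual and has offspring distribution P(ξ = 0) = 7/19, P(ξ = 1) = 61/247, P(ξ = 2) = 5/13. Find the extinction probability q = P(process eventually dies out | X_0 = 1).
q = 91/95

The pgf is f(s) = 7/19 + 61/247·s + 5/13·s². The extinction probability q is the smallest fixed point of f in [0, 1]. Setting s = f(s):
  5/13·s² + (61/247 − 1)·s + 7/19 = 0
  5/13·s² − (7/19 + 5/13)·s + 7/19 = 0
which factors as (s − 1)·(5/13·s − 7/19) = 0, giving roots s = 1 and s = (7/19)/(5/13) = 91/95.
Mean offspring μ = 61/247 + 2·5/13 = 251/247 > 1 (supercritical), so q < 1. The extinction probability is the smaller root: q = (7/19)/(5/13) = 91/95.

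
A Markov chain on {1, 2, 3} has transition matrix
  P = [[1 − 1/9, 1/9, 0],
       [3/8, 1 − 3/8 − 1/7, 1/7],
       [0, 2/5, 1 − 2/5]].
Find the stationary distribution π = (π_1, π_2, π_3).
π = (189/265, 56/265, 4/53)

This is a birth-death chain on three states, which satisfies detailed balance: π_1 · P_{12} = π_2 · P_{21} and π_2 · P_{23} = π_3 · P_{32}.
From π_1 · 1/9 = π_2 · 3/8: π_2/π_1 = (1/9)/(3/8) = 8/27.
From π_2 · 1/7 = π_3 · 2/5: π_3/π_2 = (1/7)/(2/5) = 5/14.
Take π_1 proportional to 1; then unnormalized π = (1, 8/27, 20/189). Normalize by dividing by the sum 265/189:
  π = (189/265, 56/265, 4/53).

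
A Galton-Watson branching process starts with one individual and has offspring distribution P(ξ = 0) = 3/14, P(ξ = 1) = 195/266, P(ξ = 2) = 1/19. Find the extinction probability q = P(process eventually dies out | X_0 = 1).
q = 1

Mean offspring μ = 0·3/14 + 1·195/266 + 2·1/19 = 223/266 ≤ 1. For μ ≤ 1 with offspring not concentrated at 1, the Galton-Watson process goes extinct almost surely, so q = 1.
(Algebraic check: The pgf is f(s) = 3/14 + 195/266·s + 1/19·s². The extinction probability q is the smallest fixed point of f in [0, 1]. Setting s = f(s):
  1/19·s² + (195/266 − 1)·s + 3/14 = 0
  1/19·s² − (3/14 + 1/19)·s + 3/14 = 0
which factors as (s − 1)·(1/19·s − 3/14) = 0, giving roots s = 1 and s = (3/14)/(1/19) = 57/14. Since 57/14 ≥ 1, the smallest root in [0, 1] is s = 1.)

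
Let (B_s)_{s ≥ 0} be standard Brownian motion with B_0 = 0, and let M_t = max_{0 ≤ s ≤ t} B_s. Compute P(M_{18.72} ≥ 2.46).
P(M_{18.72} ≥ 2.46) = 2·P(B_{18.72} ≥ 2.46) = 2(1 − Φ(2.46/√18.72)) ≈ 0.5696

By the reflection principle for Brownian motion, P(M_t ≥ a) = 2 · P(B_t ≥ a) for a ≥ 0. Since B_t ~ N(0, t), P(B_t ≥ 2.46) = 1 − Φ(2.46/√t) = 1 − Φ(2.46/√18.72) = 1 − Φ(0.5686). So
  P(M_{18.72} ≥ 2.46) = 2(1 − Φ(0.5686)) ≈ 0.5696.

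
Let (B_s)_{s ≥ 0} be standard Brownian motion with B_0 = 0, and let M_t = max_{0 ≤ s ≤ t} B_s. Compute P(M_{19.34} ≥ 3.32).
P(M_{19.34} ≥ 3.32) = 2·P(B_{19.34} ≥ 3.32) = 2(1 − Φ(3.32/√19.34)) ≈ 0.4503

By the reflection principle for Brownian motion, P(M_t ≥ a) = 2 · P(B_t ≥ a) for a ≥ 0. Since B_t ~ N(0, t), P(B_t ≥ 3.32) = 1 − Φ(3.32/√t) = 1 − Φ(3.32/√19.34) = 1 − Φ(0.7549). So
  P(M_{19.34} ≥ 3.32) = 2(1 − Φ(0.7549)) ≈ 0.4503.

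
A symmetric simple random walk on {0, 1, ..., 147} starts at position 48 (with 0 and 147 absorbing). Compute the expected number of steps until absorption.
E[τ | X_0 = 48] = 4752

Let v_k = E[τ | X_0 = k]. Boundary: v_0 = v_147 = 0. Recurrence: v_k = 1 + (v_{k-1} + v_{k+1})/2 for 1 ≤ k ≤ 146. The particular solution to v_k − (v_{k-1} + v_{k+1})/2 = 1 is v_k = −k^2. Adding homogeneous solution A + B k and matching boundaries gives v_k = k (147 − k). Substituting k = 48: v_48 = 48 · 99 = 4752.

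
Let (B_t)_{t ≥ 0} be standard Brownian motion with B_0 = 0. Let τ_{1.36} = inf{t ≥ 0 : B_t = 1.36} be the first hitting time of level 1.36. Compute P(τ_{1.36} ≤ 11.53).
P(τ_{1.36} ≤ 11.53) = 2(1 − Φ(1.36/√11.53)) = 2(1 − Φ(0.4005)) ≈ 0.6888

By the reflection principle for standard BM, P(τ_b ≤ t) = 2 · P(B_t ≥ b). Since B_t ~ N(0, t), P(B_t ≥ 1.36) = 1 − Φ(1.36/√t) = 1 − Φ(1.36/√11.53) = 1 − Φ(0.4005) ≈ 0.34439. Doubling: P(τ_{1.36} ≤ 11.53) ≈ 2 · 0.34439 = 0.68878 ≈ 0.6888.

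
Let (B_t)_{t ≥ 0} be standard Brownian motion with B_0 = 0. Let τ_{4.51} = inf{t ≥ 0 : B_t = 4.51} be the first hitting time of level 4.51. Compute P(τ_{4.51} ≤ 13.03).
P(τ_{4.51} ≤ 13.03) = 2(1 − Φ(4.51/√13.03)) = 2(1 − Φ(1.2494)) ≈ 0.2115

By the reflection principle for standard BM, P(τ_b ≤ t) = 2 · P(B_t ≥ b). Since B_t ~ N(0, t), P(B_t ≥ 4.51) = 1 − Φ(4.51/√t) = 1 − Φ(4.51/√13.03) = 1 − Φ(1.2494) ≈ 0.10576. Doubling: P(τ_{4.51} ≤ 13.03) ≈ 2 · 0.10576 = 0.21152 ≈ 0.2115.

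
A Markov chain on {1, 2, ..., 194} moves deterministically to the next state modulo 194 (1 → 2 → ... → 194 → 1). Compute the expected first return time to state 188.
E[T_188 | X_0 = 188] = 194

The chain cycles deterministically, so starting at state 188 it returns in exactly 194 steps. Equivalently, the stationary distribution is uniform π_j = 1/194 for every state j, so by Kac's formula E[T_188] = 1/π_188 = 194.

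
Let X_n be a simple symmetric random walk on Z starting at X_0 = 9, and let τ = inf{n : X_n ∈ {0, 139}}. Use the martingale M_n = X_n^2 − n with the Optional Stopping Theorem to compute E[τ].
E[τ] = 1170

M_n = X_n^2 − n is a martingale (since E[X_{n+1}^2 | F_n] = X_n^2 + 1). By OST (τ has finite mean in a bounded region), E[M_τ] = E[M_0] = X_0^2 − 0 = 9^2 = 81. Also E[M_τ] = E[X_τ^2] − E[τ]. The walk exits at 0 or 139, with P(hit 139 first) = 9/139, so E[X_τ^2] = 139^2 · 9/139 + 0 = 1251. Thus E[τ] = E[X_τ^2] − E[M_τ] = 1251 − 81 = 1170 = 9(139 − 9) = 1170.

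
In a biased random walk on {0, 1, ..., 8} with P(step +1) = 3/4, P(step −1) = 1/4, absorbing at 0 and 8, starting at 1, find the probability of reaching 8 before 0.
P(hit 8 before 0) = (1 − (1/3)^1) / (1 − (1/3)^8) = 2187/3280

Let u_k denote P(reach 8 before 0 | start at k). Boundary: u_0 = 0, u_8 = 1. Recurrence: u_k = 3/4·u_{k+1} + 1/4·u_{k-1} for 1 ≤ k ≤ 7. Try u_k = A + B·r^k with r = q/p = (1/4)/(3/4) = 1/3. Substitution satisfies the recurrence; boundary conditions give:
  u_k = (1 − r^k) / (1 − r^N) = (1 − (1/3)^1) / (1 − (1/3)^8) = 2187/3280.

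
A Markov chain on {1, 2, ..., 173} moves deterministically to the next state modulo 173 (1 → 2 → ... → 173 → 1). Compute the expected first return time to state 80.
E[T_80 | X_0 = 80] = 173

The chain cycles deterministically, so starting at state 80 it returns in exactly 173 steps. Equivalently, the stationary distribution is uniform π_j = 1/173 for every state j, so by Kac's formula E[T_80] = 1/π_80 = 173.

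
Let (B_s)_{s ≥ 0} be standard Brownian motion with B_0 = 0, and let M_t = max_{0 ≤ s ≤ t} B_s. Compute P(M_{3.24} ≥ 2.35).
P(M_{3.24} ≥ 2.35) = 2·P(B_{3.24} ≥ 2.35) = 2(1 − Φ(2.35/√3.24)) ≈ 0.1917

By the reflection principle for Brownian motion, P(M_t ≥ a) = 2 · P(B_t ≥ a) for a ≥ 0. Since B_t ~ N(0, t), P(B_t ≥ 2.35) = 1 − Φ(2.35/√t) = 1 − Φ(2.35/√3.24) = 1 − Φ(1.3056). So
  P(M_{3.24} ≥ 2.35) = 2(1 − Φ(1.3056)) ≈ 0.1917.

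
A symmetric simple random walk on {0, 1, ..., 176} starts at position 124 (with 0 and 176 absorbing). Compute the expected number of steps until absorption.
E[τ | X_0 = 124] = 6448

Let v_k = E[τ | X_0 = k]. Boundary: v_0 = v_176 = 0. Recurrence: v_k = 1 + (v_{k-1} + v_{k+1})/2 for 1 ≤ k ≤ 175. The particular solution to v_k − (v_{k-1} + v_{k+1})/2 = 1 is v_k = −k^2. Adding homogeneous solution A + B k and matching boundaries gives v_k = k (176 − k). Substituting k = 124: v_124 = 124 · 52 = 6448.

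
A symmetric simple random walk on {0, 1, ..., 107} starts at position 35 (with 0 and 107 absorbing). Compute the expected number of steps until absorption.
E[τ | X_0 = 35] = 2520

Let v_k = E[τ | X_0 = k]. Boundary: v_0 = v_107 = 0. Recurrence: v_k = 1 + (v_{k-1} + v_{k+1})/2 for 1 ≤ k ≤ 106. The particular solution to v_k − (v_{k-1} + v_{k+1})/2 = 1 is v_k = −k^2. Adding homogeneous solution A + B k and matching boundaries gives v_k = k (107 − k). Substituting k = 35: v_35 = 35 · 72 = 2520.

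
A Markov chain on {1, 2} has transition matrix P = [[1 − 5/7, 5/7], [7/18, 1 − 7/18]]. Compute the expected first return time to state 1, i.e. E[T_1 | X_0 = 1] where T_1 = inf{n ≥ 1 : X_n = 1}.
E[T_1 | X_0 = 1] = 1/π_1 = 139/49

For an irreducible recurrent Markov chain with stationary distribution π, E[T_i | X_0 = i] = 1/π_i (Kac's formula). Here π_1 = (7/18)/(5/7 + 7/18) = (7/18)/(139/126) = 49/139, so E[T_1 | X_0 = 1] = 1/π_1 = (5/7 + 7/18)/(7/18) = (139/126)/(7/18) = 139/49.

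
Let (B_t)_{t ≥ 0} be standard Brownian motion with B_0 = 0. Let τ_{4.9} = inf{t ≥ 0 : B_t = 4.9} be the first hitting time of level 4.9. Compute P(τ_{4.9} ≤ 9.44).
P(τ_{4.9} ≤ 9.44) = 2(1 − Φ(4.9/√9.44)) = 2(1 − Φ(1.5948)) ≈ 0.1108

By the reflection principle for standard BM, P(τ_b ≤ t) = 2 · P(B_t ≥ b). Since B_t ~ N(0, t), P(B_t ≥ 4.9) = 1 − Φ(4.9/√t) = 1 − Φ(4.9/√9.44) = 1 − Φ(1.5948) ≈ 0.05538. Doubling: P(τ_{4.9} ≤ 9.44) ≈ 2 · 0.05538 = 0.11076 ≈ 0.1108.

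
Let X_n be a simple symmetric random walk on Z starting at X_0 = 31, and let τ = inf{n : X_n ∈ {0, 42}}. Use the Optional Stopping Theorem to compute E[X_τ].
E[X_τ] = 31

X_n is a martingale and τ is a bounded-mean stopping time (indeed τ is finite a.s. with bounded expectation since the walk is in a bounded region). By the OST, E[X_τ] = E[X_0] = 31. Equivalently: E[X_τ] = 42 · P(hit 42 first) + 0 · P(hit 0 first) = 42 · (31/42) = 31.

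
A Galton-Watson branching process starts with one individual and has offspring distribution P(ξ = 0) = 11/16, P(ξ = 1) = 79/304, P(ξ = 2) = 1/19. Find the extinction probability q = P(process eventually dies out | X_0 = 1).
q = 1

Mean offspring μ = 0·11/16 + 1·79/304 + 2·1/19 = 111/304 ≤ 1. For μ ≤ 1 with offspring not concentrated at 1, the Galton-Watson process goes extinct almost surely, so q = 1.
(Algebraic check: The pgf is f(s) = 11/16 + 79/304·s + 1/19·s². The extinction probability q is the smallest fixed point of f in [0, 1]. Setting s = f(s):
  1/19·s² + (79/304 − 1)·s + 11/16 = 0
  1/19·s² − (11/16 + 1/19)·s + 11/16 = 0
which factors as (s − 1)·(1/19·s − 11/16) = 0, giving roots s = 1 and s = (11/16)/(1/19) = 209/16. Since 209/16 ≥ 1, the smallest root in [0, 1] is s = 1.)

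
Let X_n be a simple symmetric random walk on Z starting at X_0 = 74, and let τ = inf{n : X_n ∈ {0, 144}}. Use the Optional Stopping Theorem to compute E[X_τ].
E[X_τ] = 74

X_n is a martingale and τ is a bounded-mean stopping time (indeed τ is finite a.s. with bounded expectation since the walk is in a bounded region). By the OST, E[X_τ] = E[X_0] = 74. Equivalently: E[X_τ] = 144 · P(hit 144 first) + 0 · P(hit 0 first) = 144 · (74/144) = 74.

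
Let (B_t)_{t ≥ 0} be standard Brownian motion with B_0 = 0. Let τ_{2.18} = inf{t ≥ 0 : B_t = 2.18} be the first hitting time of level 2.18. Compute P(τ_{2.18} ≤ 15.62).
P(τ_{2.18} ≤ 15.62) = 2(1 − Φ(2.18/√15.62)) = 2(1 − Φ(0.5516)) ≈ 0.5812

By the reflection principle for standard BM, P(τ_b ≤ t) = 2 · P(B_t ≥ b). Since B_t ~ N(0, t), P(B_t ≥ 2.18) = 1 − Φ(2.18/√t) = 1 − Φ(2.18/√15.62) = 1 − Φ(0.5516) ≈ 0.29061. Doubling: P(τ_{2.18} ≤ 15.62) ≈ 2 · 0.29061 = 0.58122 ≈ 0.5812.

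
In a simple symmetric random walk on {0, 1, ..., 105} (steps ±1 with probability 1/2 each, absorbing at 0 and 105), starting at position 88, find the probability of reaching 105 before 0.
P(hit 105 before 0) = 88/105

Let u_k = P(hit 105 before 0 | start at k). Then u_0 = 0, u_105 = 1, and u_k = u_{k-1}/2 + u_{k+1}/2 for 1 ≤ k ≤ 104. This harmonic recurrence is solved by u_k = k/105, giving u_88 = 88/105.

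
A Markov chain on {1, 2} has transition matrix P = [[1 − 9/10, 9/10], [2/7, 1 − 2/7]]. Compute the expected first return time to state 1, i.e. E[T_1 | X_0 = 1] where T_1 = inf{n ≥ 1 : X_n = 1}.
E[T_1 | X_0 = 1] = 1/π_1 = 83/20

For an irreducible recurrent Markov chain with stationary distribution π, E[T_i | X_0 = i] = 1/π_i (Kac's formula). Here π_1 = (2/7)/(9/10 + 2/7) = (2/7)/(83/70) = 20/83, so E[T_1 | X_0 = 1] = 1/π_1 = (9/10 + 2/7)/(2/7) = (83/70)/(2/7) = 83/20.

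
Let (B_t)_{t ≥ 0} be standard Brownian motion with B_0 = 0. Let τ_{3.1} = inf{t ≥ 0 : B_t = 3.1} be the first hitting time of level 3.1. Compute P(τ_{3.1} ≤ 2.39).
P(τ_{3.1} ≤ 2.39) = 2(1 − Φ(3.1/√2.39)) = 2(1 − Φ(2.0052)) ≈ 0.0449

By the reflection principle for standard BM, P(τ_b ≤ t) = 2 · P(B_t ≥ b). Since B_t ~ N(0, t), P(B_t ≥ 3.1) = 1 − Φ(3.1/√t) = 1 − Φ(3.1/√2.39) = 1 − Φ(2.0052) ≈ 0.02247. Doubling: P(τ_{3.1} ≤ 2.39) ≈ 2 · 0.02247 = 0.04494 ≈ 0.0449.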